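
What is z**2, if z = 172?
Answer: 29584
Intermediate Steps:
z**2 = 172**2 = 29584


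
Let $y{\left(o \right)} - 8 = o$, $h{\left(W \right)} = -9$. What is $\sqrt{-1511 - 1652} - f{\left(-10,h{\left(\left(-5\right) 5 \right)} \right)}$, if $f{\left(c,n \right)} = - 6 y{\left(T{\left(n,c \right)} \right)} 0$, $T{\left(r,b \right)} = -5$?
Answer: $i \sqrt{3163} \approx 56.241 i$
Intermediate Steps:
$y{\left(o \right)} = 8 + o$
$f{\left(c,n \right)} = 0$ ($f{\left(c,n \right)} = - 6 \left(8 - 5\right) 0 = \left(-6\right) 3 \cdot 0 = \left(-18\right) 0 = 0$)
$\sqrt{-1511 - 1652} - f{\left(-10,h{\left(\left(-5\right) 5 \right)} \right)} = \sqrt{-1511 - 1652} - 0 = \sqrt{-3163} + 0 = i \sqrt{3163} + 0 = i \sqrt{3163}$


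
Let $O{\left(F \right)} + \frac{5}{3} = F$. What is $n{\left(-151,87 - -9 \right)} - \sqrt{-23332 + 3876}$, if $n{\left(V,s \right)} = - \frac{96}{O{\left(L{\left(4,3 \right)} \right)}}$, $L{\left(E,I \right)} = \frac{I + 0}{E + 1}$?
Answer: $90 - 32 i \sqrt{19} \approx 90.0 - 139.48 i$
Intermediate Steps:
$L{\left(E,I \right)} = \frac{I}{1 + E}$
$O{\left(F \right)} = - \frac{5}{3} + F$
$n{\left(V,s \right)} = 90$ ($n{\left(V,s \right)} = - \frac{96}{- \frac{5}{3} + \frac{3}{1 + 4}} = - \frac{96}{- \frac{5}{3} + \frac{3}{5}} = - \frac{96}{- \frac{16}{15}} = \left(-96\right) \left(- \frac{15}{16}\right) = 90$)
$n{\left(-151,87 - -9 \right)} - \sqrt{-23332 + 3876} = 90 - \sqrt{-23332 + 3876} = 90 - \sqrt{-19456} = 90 - 32 i \sqrt{19}$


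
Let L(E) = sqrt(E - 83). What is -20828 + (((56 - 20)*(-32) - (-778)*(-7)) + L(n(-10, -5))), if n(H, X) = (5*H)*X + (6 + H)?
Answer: -27426 + sqrt(163) ≈ -27413.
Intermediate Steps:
n(H, X) = 6 + H + 5*H*X (n(H, X) = 5*H*X + (6 + H) = 6 + H + 5*H*X)
L(E) = sqrt(-83 + E)
-20828 + (((56 - 20)*(-32) - (-778)*(-7)) + L(n(-10, -5))) = -20828 + (((56 - 20)*(-32) - (-778)*(-7)) + sqrt(-83 + (6 - 10 + 5*(-10)*(-5)))) = -20828 + ((36*(-32) - 1*5446) + sqrt(-83 + (6 - 10 + 250))) = -20828 + ((-1152 - 5446) + sqrt(-83 + 246)) = -20828 + (-6598 + sqrt(163)) = -27426 + sqrt(163)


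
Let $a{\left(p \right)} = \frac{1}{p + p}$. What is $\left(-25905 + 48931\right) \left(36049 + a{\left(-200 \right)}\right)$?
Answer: $\frac{166012843287}{200} \approx 8.3006 \cdot 10^{8}$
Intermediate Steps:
$a{\left(p \right)} = \frac{1}{2 p}$
$\left(-25905 + 48931\right) \left(36049 + a{\left(-200 \right)}\right) = \left(-25905 + 48931\right) \left(36049 + \frac{1}{2 \left(-200\right)}\right) = 23026 \left(36049 + \frac{1}{2} \left(- \frac{1}{200}\right)\right) = 23026 \left(36049 - \frac{1}{400}\right) = 23026 \cdot \frac{14419599}{400} = \frac{166012843287}{200}$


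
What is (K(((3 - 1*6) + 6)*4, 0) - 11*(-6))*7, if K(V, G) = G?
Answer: 462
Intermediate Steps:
(K(((3 - 1*6) + 6)*4, 0) - 11*(-6))*7 = (0 - 11*(-6))*7 = (0 + 66)*7 = 66*7 = 462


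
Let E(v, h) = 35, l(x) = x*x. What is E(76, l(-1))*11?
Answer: 385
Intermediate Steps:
l(x) = x**2
E(76, l(-1))*11 = 35*11 = 385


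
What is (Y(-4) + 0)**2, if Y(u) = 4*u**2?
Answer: 4096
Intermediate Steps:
(Y(-4) + 0)**2 = (4*(-4)**2 + 0)**2 = (4*16 + 0)**2 = (64 + 0)**2 = 64**2 = 4096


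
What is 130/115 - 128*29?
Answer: -85350/23 ≈ -3710.9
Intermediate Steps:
130/115 - 128*29 = 130*(1/115) - 3712 = 26/23 - 3712 = -85350/23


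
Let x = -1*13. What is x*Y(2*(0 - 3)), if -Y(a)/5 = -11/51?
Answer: -715/51 ≈ -14.020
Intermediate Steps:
Y(a) = 55/51 (Y(a) = -(-55)/51 = -5*(-11/51) = 55/51)
x = -13
x*Y(2*(0 - 3)) = -13*55/51 = -715/51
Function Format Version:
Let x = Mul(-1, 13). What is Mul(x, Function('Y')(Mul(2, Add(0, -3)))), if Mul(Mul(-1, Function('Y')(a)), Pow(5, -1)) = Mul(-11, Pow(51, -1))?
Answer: Rational(-715, 51) ≈ -14.020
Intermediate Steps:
Function('Y')(a) = Rational(55, 51) (Function('Y')(a) = Mul(-5, Mul(-11, Pow(51, -1))) = Mul(-5, Mul(-11, Rational(1, 51))) = Mul(-5, Rational(-11, 51)) = Rational(55, 51))
x = -13
Mul(x, Function('Y')(Mul(2, Add(0, -3)))) = Mul(-13, Rational(55, 51)) = Rational(-715, 51)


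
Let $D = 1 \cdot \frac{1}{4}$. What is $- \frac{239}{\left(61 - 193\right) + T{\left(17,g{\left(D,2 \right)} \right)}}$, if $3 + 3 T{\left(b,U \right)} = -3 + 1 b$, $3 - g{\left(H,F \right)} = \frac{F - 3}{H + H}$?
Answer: $\frac{717}{385} \approx 1.8623$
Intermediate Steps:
$D = \frac{1}{4}$ ($D = 1 \cdot \frac{1}{4} = \frac{1}{4} \approx 0.25$)
$g{\left(H,F \right)} = 3 - \frac{-3 + F}{2 H}$ ($g{\left(H,F \right)} = 3 - \frac{F - 3}{H + H} = 3 - \frac{-3 + F}{2 H}$)
$T{\left(b,U \right)} = -2 + \frac{b}{3}$ ($T{\left(b,U \right)} = -1 + \frac{-3 + 1 b}{3} = -1 + \frac{-3 + b}{3} = -1 + \left(-1 + \frac{b}{3}\right) = -2 + \frac{b}{3}$)
$- \frac{239}{\left(61 - 193\right) + T{\left(17,g{\left(D,2 \right)} \right)}} = - \frac{239}{\left(61 - 193\right) + \left(-2 + \frac{1}{3} \cdot 17\right)} = - \frac{239}{-132 + \left(-2 + \frac{17}{3}\right)} = - \frac{239}{-132 + \frac{11}{3}} = - \frac{239}{- \frac{385}{3}} = \left(-239\right) \left(- \frac{3}{385}\right) = \frac{717}{385}$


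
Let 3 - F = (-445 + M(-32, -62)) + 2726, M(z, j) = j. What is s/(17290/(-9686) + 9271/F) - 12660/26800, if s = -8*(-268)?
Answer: -30873407477789/85836075820 ≈ -359.68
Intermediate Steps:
s = 2144
F = -2216 (F = 3 - ((-445 - 62) + 2726) = 3 - (-507 + 2726) = 3 - 1*2219 = 3 - 2219 = -2216)
s/(17290/(-9686) + 9271/F) - 12660/26800 = 2144/(17290/(-9686) + 9271/(-2216)) - 12660/26800 = 2144/(17290*(-1/9686) + 9271*(-1/2216)) - 12660*1/26800 = 2144/(-8645/4843 - 9271/2216) - 633/1340 = 2144/(-64056773/10732088) - 633/1340 = 2144*(-10732088/64056773) - 633/1340 = -23009596672/64056773 - 633/1340 = -30873407477789/85836075820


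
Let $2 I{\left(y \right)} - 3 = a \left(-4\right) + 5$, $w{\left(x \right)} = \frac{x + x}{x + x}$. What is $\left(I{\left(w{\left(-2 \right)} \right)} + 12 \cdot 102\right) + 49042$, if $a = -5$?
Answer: $50280$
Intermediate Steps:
$w{\left(x \right)} = 1$ ($w{\left(x \right)} = \frac{2 x}{2 x} = 2 x \frac{1}{2 x} = 1$)
$I{\left(y \right)} = 14$ ($I{\left(y \right)} = \frac{3}{2} + \frac{\left(-5\right) \left(-4\right) + 5}{2} = \frac{3}{2} + \frac{20 + 5}{2} = \frac{3}{2} + \frac{1}{2} \cdot 25 = \frac{3}{2} + \frac{25}{2} = 14$)
$\left(I{\left(w{\left(-2 \right)} \right)} + 12 \cdot 102\right) + 49042 = \left(14 + 12 \cdot 102\right) + 49042 = \left(14 + 1224\right) + 49042 = 1238 + 49042 = 50280$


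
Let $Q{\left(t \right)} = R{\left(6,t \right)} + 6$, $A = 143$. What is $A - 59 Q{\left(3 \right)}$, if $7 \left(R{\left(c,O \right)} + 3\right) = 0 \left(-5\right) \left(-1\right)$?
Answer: $-34$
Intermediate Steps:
$R{\left(c,O \right)} = -3$ ($R{\left(c,O \right)} = -3 + \frac{0 \left(-5\right) \left(-1\right)}{7} = -3 + \frac{0 \left(-1\right)}{7} = -3 + \frac{1}{7} \cdot 0 = -3 + 0 = -3$)
$Q{\left(t \right)} = 3$ ($Q{\left(t \right)} = -3 + 6 = 3$)
$A - 59 Q{\left(3 \right)} = 143 - 177 = -34$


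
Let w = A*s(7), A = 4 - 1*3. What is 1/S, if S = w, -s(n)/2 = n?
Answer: -1/14 ≈ -0.071429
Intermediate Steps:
A = 1 (A = 4 - 3 = 1)
s(n) = -2*n
w = -14 (w = 1*(-2*7) = 1*(-14) = -14)
S = -14
1/S = 1/(-14) = -1/14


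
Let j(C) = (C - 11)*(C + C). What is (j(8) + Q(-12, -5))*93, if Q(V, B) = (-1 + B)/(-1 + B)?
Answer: -4371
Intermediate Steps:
Q(V, B) = 1
j(C) = 2*C*(-11 + C) (j(C) = (-11 + C)*(2*C) = 2*C*(-11 + C))
(j(8) + Q(-12, -5))*93 = (2*8*(-11 + 8) + 1)*93 = (2*8*(-3) + 1)*93 = (-48 + 1)*93 = -47*93 = -4371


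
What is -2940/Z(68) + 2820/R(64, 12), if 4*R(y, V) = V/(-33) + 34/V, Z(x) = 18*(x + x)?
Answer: 151833985/33252 ≈ 4566.2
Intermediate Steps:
Z(x) = 36*x (Z(x) = 18*(2*x) = 36*x)
R(y, V) = -V/132 + 17/(2*V) (R(y, V) = (V/(-33) + 34/V)/4 = (V*(-1/33) + 34/V)/4 = (-V/33 + 34/V)/4 = (34/V - V/33)/4 = -V/132 + 17/(2*V))
-2940/Z(68) + 2820/R(64, 12) = -2940/(36*68) + 2820/(((1/132)*(1122 - 1*12²)/12)) = -2940/2448 + 2820/(((1/132)*(1/12)*(1122 - 1*144))) = -2940*1/2448 + 2820/(((1/132)*(1/12)*(1122 - 144))) = -245/204 + 2820/(((1/132)*(1/12)*978)) = -245/204 + 2820/(163/264) = -245/204 + 2820*(264/163) = -245/204 + 744480/163 = 151833985/33252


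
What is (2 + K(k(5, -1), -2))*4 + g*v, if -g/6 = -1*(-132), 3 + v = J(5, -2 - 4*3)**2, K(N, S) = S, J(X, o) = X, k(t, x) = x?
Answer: -17424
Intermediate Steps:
v = 22 (v = -3 + 5**2 = -3 + 25 = 22)
g = -792 (g = -(-6)*(-132) = -6*132 = -792)
(2 + K(k(5, -1), -2))*4 + g*v = (2 - 2)*4 - 792*22 = 0*4 - 17424 = 0 - 17424 = -17424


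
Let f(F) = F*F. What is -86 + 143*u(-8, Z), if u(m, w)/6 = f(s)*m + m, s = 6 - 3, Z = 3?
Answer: -68726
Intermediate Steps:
s = 3
f(F) = F²
u(m, w) = 60*m (u(m, w) = 6*(3²*m + m) = 6*(9*m + m) = 6*(10*m) = 60*m)
-86 + 143*u(-8, Z) = -86 + 143*(60*(-8)) = -86 + 143*(-480) = -86 - 68640 = -68726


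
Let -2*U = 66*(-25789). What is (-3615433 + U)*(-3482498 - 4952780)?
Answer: 23318448762088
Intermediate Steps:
U = 851037 (U = -33*(-25789) = -1/2*(-1702074) = 851037)
(-3615433 + U)*(-3482498 - 4952780) = (-3615433 + 851037)*(-3482498 - 4952780) = -2764396*(-8435278) = 23318448762088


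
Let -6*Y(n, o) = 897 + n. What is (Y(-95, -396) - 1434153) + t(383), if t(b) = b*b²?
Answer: 164242801/3 ≈ 5.4748e+7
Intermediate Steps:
Y(n, o) = -299/2 - n/6 (Y(n, o) = -(897 + n)/6 = -299/2 - n/6)
t(b) = b³
(Y(-95, -396) - 1434153) + t(383) = ((-299/2 - ⅙*(-95)) - 1434153) + 383³ = ((-299/2 + 95/6) - 1434153) + 56181887 = (-401/3 - 1434153) + 56181887 = -4302860/3 + 56181887 = 164242801/3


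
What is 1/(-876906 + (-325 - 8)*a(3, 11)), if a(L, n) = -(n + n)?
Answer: -1/869580 ≈ -1.1500e-6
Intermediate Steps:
a(L, n) = -2*n
1/(-876906 + (-325 - 8)*a(3, 11)) = 1/(-876906 + (-325 - 8)*(-2*11)) = 1/(-876906 - 333*(-22)) = 1/(-876906 + 7326) = 1/(-869580) = -1/869580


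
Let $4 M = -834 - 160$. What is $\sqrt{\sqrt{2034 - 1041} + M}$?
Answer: $\frac{\sqrt{-994 + 4 \sqrt{993}}}{2} \approx 14.731 i$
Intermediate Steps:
$M = - \frac{497}{2}$ ($M = \frac{-834 - 160}{4} = \frac{1}{4} \left(-994\right) = - \frac{497}{2} \approx -248.5$)
$\sqrt{\sqrt{2034 - 1041} + M} = \sqrt{\sqrt{2034 - 1041} - \frac{497}{2}} = \sqrt{\sqrt{993} - \frac{497}{2}} = \sqrt{- \frac{497}{2} + \sqrt{993}}$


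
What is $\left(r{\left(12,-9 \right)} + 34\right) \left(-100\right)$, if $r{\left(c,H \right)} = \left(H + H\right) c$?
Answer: $18200$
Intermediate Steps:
$r{\left(c,H \right)} = 2 H c$
$\left(r{\left(12,-9 \right)} + 34\right) \left(-100\right) = \left(2 \left(-9\right) 12 + 34\right) \left(-100\right) = \left(-216 + 34\right) \left(-100\right) = \left(-182\right) \left(-100\right) = 18200$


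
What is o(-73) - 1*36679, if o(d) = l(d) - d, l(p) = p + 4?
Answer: -36675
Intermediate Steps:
l(p) = 4 + p
o(d) = 4 (o(d) = (4 + d) - d = 4)
o(-73) - 1*36679 = 4 - 1*36679 = 4 - 36679 = -36675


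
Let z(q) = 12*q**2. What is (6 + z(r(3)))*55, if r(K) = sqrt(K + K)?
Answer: 4290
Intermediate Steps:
r(K) = sqrt(2)*sqrt(K) (r(K) = sqrt(2*K) = sqrt(2)*sqrt(K))
(6 + z(r(3)))*55 = (6 + 12*(sqrt(2)*sqrt(3))**2)*55 = (6 + 12*(sqrt(6))**2)*55 = (6 + 12*6)*55 = (6 + 72)*55 = 78*55 = 4290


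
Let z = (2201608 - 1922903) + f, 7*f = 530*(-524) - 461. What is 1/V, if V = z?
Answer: 7/1672754 ≈ 4.1847e-6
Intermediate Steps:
f = -278181/7 (f = (530*(-524) - 461)/7 = (-277720 - 461)/7 = (⅐)*(-278181) = -278181/7 ≈ -39740.)
z = 1672754/7 (z = (2201608 - 1922903) - 278181/7 = 278705 - 278181/7 = 1672754/7 ≈ 2.3896e+5)
V = 1672754/7 ≈ 2.3896e+5
1/V = 1/(1672754/7) = 7/1672754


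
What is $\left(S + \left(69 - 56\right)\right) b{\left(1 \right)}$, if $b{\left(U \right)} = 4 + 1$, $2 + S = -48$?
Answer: $-185$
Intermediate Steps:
$S = -50$ ($S = -2 - 48 = -50$)
$b{\left(U \right)} = 5$
$\left(S + \left(69 - 56\right)\right) b{\left(1 \right)} = \left(-50 + \left(69 - 56\right)\right) 5 = \left(-50 + 13\right) 5 = \left(-37\right) 5 = -185$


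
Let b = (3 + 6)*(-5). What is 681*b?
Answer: -30645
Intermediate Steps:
b = -45 (b = 9*(-5) = -45)
681*b = 681*(-45) = -30645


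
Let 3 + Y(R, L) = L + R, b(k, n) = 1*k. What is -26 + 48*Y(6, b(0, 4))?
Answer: 118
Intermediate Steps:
b(k, n) = k
Y(R, L) = -3 + L + R (Y(R, L) = -3 + (L + R) = -3 + L + R)
-26 + 48*Y(6, b(0, 4)) = -26 + 48*(-3 + 0 + 6) = -26 + 48*3 = -26 + 144 = 118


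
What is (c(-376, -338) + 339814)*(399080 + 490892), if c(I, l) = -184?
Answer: 302261190360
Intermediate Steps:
(c(-376, -338) + 339814)*(399080 + 490892) = (-184 + 339814)*(399080 + 490892) = 339630*889972 = 302261190360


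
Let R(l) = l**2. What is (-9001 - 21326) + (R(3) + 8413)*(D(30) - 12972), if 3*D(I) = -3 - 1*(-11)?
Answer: -327774157/3 ≈ -1.0926e+8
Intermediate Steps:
D(I) = 8/3 (D(I) = (-3 - 1*(-11))/3 = (-3 + 11)/3 = (1/3)*8 = 8/3)
(-9001 - 21326) + (R(3) + 8413)*(D(30) - 12972) = (-9001 - 21326) + (3**2 + 8413)*(8/3 - 12972) = -30327 + (9 + 8413)*(-38908/3) = -30327 + 8422*(-38908/3) = -30327 - 327683176/3 = -327774157/3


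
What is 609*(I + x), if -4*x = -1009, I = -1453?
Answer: -2925027/4 ≈ -7.3126e+5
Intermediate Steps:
x = 1009/4 (x = -¼*(-1009) = 1009/4 ≈ 252.25)
609*(I + x) = 609*(-1453 + 1009/4) = 609*(-4803/4) = -2925027/4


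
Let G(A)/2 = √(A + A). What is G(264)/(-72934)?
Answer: -4*√33/36467 ≈ -0.00063011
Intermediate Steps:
G(A) = 2*√2*√A (G(A) = 2*√(A + A) = 2*√(2*A) = 2*(√2*√A) = 2*√2*√A)
G(264)/(-72934) = (2*√2*√264)/(-72934) = (2*√2*(2*√66))*(-1/72934) = (8*√33)*(-1/72934) = -4*√33/36467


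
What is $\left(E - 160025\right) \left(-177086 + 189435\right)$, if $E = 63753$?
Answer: $-1188862928$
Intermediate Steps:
$\left(E - 160025\right) \left(-177086 + 189435\right) = \left(63753 - 160025\right) \left(-177086 + 189435\right) = \left(-96272\right) 12349 = -1188862928$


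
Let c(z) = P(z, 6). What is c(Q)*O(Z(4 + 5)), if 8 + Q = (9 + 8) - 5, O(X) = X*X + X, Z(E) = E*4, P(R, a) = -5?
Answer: -6660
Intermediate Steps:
Z(E) = 4*E
O(X) = X + X**2 (O(X) = X**2 + X = X + X**2)
Q = 4 (Q = -8 + ((9 + 8) - 5) = -8 + (17 - 5) = -8 + 12 = 4)
c(z) = -5
c(Q)*O(Z(4 + 5)) = -5*4*(4 + 5)*(1 + 4*(4 + 5)) = -5*4*9*(1 + 4*9) = -180*(1 + 36) = -180*37 = -5*1332 = -6660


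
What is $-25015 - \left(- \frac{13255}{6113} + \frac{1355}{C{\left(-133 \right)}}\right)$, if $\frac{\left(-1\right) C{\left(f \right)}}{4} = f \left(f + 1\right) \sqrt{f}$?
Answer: $- \frac{152903440}{6113} - \frac{1355 i \sqrt{133}}{9339792} \approx -25013.0 - 0.0016731 i$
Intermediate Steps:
$C{\left(f \right)} = - 4 f^{\frac{3}{2}} \left(1 + f\right)$ ($C{\left(f \right)} = - 4 f \left(f + 1\right) \sqrt{f} = - 4 f \left(1 + f\right) \sqrt{f} = - 4 f^{\frac{3}{2}} \left(1 + f\right)$)
$-25015 - \left(- \frac{13255}{6113} + \frac{1355}{C{\left(-133 \right)}}\right) = -25015 - \left(- \frac{13255}{6113} + 1355 \frac{i \sqrt{133}}{70756 \left(-1 - -133\right)}\right) = -25015 - \left(- \frac{13255}{6113} + \frac{1355}{4 \left(- 133 i \sqrt{133}\right) \left(-1 + 133\right)}\right) = -25015 + \left(\frac{13255}{6113} - \frac{1355}{4 \left(- 133 i \sqrt{133}\right) 132}\right) = -25015 + \left(\frac{13255}{6113} - \frac{1355}{\left(-70224\right) i \sqrt{133}}\right) = -25015 + \left(\frac{13255}{6113} - 1355 \frac{i \sqrt{133}}{9339792}\right) = -25015 + \left(\frac{13255}{6113} - \frac{1355 i \sqrt{133}}{9339792}\right) = - \frac{152903440}{6113} - \frac{1355 i \sqrt{133}}{9339792}$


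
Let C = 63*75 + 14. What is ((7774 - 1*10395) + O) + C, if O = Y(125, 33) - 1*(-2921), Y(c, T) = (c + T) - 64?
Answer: 5133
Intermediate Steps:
C = 4739 (C = 4725 + 14 = 4739)
Y(c, T) = -64 + T + c (Y(c, T) = (T + c) - 64 = -64 + T + c)
O = 3015 (O = (-64 + 33 + 125) - 1*(-2921) = 94 + 2921 = 3015)
((7774 - 1*10395) + O) + C = ((7774 - 1*10395) + 3015) + 4739 = ((7774 - 10395) + 3015) + 4739 = (-2621 + 3015) + 4739 = 394 + 4739 = 5133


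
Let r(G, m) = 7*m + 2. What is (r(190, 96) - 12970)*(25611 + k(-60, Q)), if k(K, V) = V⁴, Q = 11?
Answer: -494938592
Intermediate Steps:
r(G, m) = 2 + 7*m
(r(190, 96) - 12970)*(25611 + k(-60, Q)) = ((2 + 7*96) - 12970)*(25611 + 11⁴) = ((2 + 672) - 12970)*(25611 + 14641) = (674 - 12970)*40252 = -12296*40252 = -494938592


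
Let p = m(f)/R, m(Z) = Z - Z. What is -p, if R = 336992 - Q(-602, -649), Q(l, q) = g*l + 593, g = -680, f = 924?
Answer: 0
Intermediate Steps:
Q(l, q) = 593 - 680*l (Q(l, q) = -680*l + 593 = 593 - 680*l)
m(Z) = 0
R = -72961 (R = 336992 - (593 - 680*(-602)) = 336992 - (593 + 409360) = 336992 - 1*409953 = 336992 - 409953 = -72961)
p = 0 (p = 0/(-72961) = 0*(-1/72961) = 0)
-p = -1*0 = 0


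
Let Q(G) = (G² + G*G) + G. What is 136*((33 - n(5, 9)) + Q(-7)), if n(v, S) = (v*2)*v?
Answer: 10064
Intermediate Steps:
n(v, S) = 2*v² (n(v, S) = (2*v)*v = 2*v²)
Q(G) = G + 2*G² (Q(G) = (G² + G²) + G = 2*G² + G = G + 2*G²)
136*((33 - n(5, 9)) + Q(-7)) = 136*((33 - 2*5²) - 7*(1 + 2*(-7))) = 136*((33 - 2*25) - 7*(1 - 14)) = 136*((33 - 1*50) - 7*(-13)) = 136*((33 - 50) + 91) = 136*(-17 + 91) = 136*74 = 10064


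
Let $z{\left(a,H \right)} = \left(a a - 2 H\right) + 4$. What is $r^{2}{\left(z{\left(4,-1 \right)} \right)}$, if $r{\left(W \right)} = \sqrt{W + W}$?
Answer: $44$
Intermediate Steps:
$z{\left(a,H \right)} = 4 + a^{2} - 2 H$ ($z{\left(a,H \right)} = \left(a^{2} - 2 H\right) + 4 = 4 + a^{2} - 2 H$)
$r{\left(W \right)} = \sqrt{2} \sqrt{W}$ ($r{\left(W \right)} = \sqrt{2 W} = \sqrt{2} \sqrt{W}$)
$r^{2}{\left(z{\left(4,-1 \right)} \right)} = \left(\sqrt{2} \sqrt{4 + 4^{2} - -2}\right)^{2} = \left(\sqrt{2} \sqrt{4 + 16 + 2}\right)^{2} = \left(\sqrt{2} \sqrt{22}\right)^{2} = \left(2 \sqrt{11}\right)^{2} = 44$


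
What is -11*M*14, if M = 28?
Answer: -4312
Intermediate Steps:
-11*M*14 = -11*28*14 = -308*14 = -4312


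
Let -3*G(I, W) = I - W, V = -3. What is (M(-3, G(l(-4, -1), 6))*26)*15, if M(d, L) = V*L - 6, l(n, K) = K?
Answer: -5070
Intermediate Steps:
G(I, W) = -I/3 + W/3 (G(I, W) = -(I - W)/3 = -I/3 + W/3)
M(d, L) = -6 - 3*L (M(d, L) = -3*L - 6 = -6 - 3*L)
(M(-3, G(l(-4, -1), 6))*26)*15 = ((-6 - 3*(-⅓*(-1) + (⅓)*6))*26)*15 = ((-6 - 3*(⅓ + 2))*26)*15 = ((-6 - 3*7/3)*26)*15 = ((-6 - 7)*26)*15 = -13*26*15 = -338*15 = -5070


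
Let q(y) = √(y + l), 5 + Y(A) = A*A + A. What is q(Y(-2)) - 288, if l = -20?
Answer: -288 + I*√23 ≈ -288.0 + 4.7958*I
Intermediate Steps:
Y(A) = -5 + A + A² (Y(A) = -5 + (A*A + A) = -5 + (A² + A) = -5 + (A + A²) = -5 + A + A²)
q(y) = √(-20 + y) (q(y) = √(y - 20) = √(-20 + y))
q(Y(-2)) - 288 = √(-20 + (-5 - 2 + (-2)²)) - 288 = √(-20 + (-5 - 2 + 4)) - 288 = √(-20 - 3) - 288 = √(-23) - 288 = I*√23 - 288 = -288 + I*√23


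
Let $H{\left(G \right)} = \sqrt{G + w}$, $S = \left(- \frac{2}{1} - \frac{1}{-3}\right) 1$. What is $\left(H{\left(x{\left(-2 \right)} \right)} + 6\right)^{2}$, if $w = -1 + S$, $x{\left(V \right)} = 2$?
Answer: $\frac{\left(18 + i \sqrt{6}\right)^{2}}{9} \approx 35.333 + 9.798 i$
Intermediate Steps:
$S = - \frac{5}{3}$ ($S = \left(\left(-2\right) 1 - - \frac{1}{3}\right) 1 = \left(-2 + \frac{1}{3}\right) 1 = \left(- \frac{5}{3}\right) 1 = - \frac{5}{3} \approx -1.6667$)
$w = - \frac{8}{3}$ ($w = -1 - \frac{5}{3} = - \frac{8}{3} \approx -2.6667$)
$H{\left(G \right)} = \sqrt{- \frac{8}{3} + G}$ ($H{\left(G \right)} = \sqrt{G - \frac{8}{3}} = \sqrt{- \frac{8}{3} + G}$)
$\left(H{\left(x{\left(-2 \right)} \right)} + 6\right)^{2} = \left(\frac{\sqrt{-24 + 9 \cdot 2}}{3} + 6\right)^{2} = \left(\frac{\sqrt{-24 + 18}}{3} + 6\right)^{2} = \left(\frac{\sqrt{-6}}{3} + 6\right)^{2} = \left(\frac{i \sqrt{6}}{3} + 6\right)^{2} = \left(6 + \frac{i \sqrt{6}}{3}\right)^{2}$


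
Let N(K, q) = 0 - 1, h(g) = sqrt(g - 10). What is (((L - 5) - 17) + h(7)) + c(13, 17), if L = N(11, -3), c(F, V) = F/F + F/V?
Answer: -361/17 + I*sqrt(3) ≈ -21.235 + 1.732*I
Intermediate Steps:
h(g) = sqrt(-10 + g)
c(F, V) = 1 + F/V
N(K, q) = -1
L = -1
(((L - 5) - 17) + h(7)) + c(13, 17) = (((-1 - 5) - 17) + sqrt(-10 + 7)) + (13 + 17)/17 = ((-6 - 17) + sqrt(-3)) + (1/17)*30 = (-23 + I*sqrt(3)) + 30/17 = -361/17 + I*sqrt(3)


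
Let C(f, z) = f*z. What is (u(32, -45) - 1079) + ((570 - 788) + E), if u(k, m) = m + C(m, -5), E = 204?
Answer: -913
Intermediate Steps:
u(k, m) = -4*m (u(k, m) = m + m*(-5) = m - 5*m = -4*m)
(u(32, -45) - 1079) + ((570 - 788) + E) = (-4*(-45) - 1079) + ((570 - 788) + 204) = (180 - 1079) + (-218 + 204) = -899 - 14 = -913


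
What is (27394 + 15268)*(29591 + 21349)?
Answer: 2173202280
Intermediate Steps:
(27394 + 15268)*(29591 + 21349) = 42662*50940 = 2173202280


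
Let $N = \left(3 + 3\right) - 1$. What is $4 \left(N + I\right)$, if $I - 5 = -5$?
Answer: $20$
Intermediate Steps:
$N = 5$ ($N = 6 - 1 = 5$)
$I = 0$ ($I = 5 - 5 = 0$)
$4 \left(N + I\right) = 4 \left(5 + 0\right) = 4 \cdot 5 = 20$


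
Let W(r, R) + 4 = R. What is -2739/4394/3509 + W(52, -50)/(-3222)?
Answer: 4160487/250901794 ≈ 0.016582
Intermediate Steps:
W(r, R) = -4 + R
-2739/4394/3509 + W(52, -50)/(-3222) = -2739/4394/3509 + (-4 - 50)/(-3222) = -2739*1/4394*(1/3509) - 54*(-1/3222) = -2739/4394*1/3509 + 3/179 = -249/1401686 + 3/179 = 4160487/250901794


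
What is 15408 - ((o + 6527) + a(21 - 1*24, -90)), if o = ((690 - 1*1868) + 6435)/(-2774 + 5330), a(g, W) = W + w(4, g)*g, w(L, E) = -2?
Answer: 22909283/2556 ≈ 8962.9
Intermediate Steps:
a(g, W) = W - 2*g
o = 5257/2556 (o = ((690 - 1868) + 6435)/2556 = (-1178 + 6435)*(1/2556) = 5257*(1/2556) = 5257/2556 ≈ 2.0567)
15408 - ((o + 6527) + a(21 - 1*24, -90)) = 15408 - ((5257/2556 + 6527) + (-90 - 2*(21 - 1*24))) = 15408 - (16688269/2556 + (-90 - 2*(21 - 24))) = 15408 - (16688269/2556 + (-90 - 2*(-3))) = 15408 - (16688269/2556 + (-90 + 6)) = 15408 - (16688269/2556 - 84) = 15408 - 1*16473565/2556 = 15408 - 16473565/2556 = 22909283/2556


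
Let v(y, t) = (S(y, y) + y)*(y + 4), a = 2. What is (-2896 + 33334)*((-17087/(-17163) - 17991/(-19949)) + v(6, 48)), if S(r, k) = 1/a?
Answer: 77463535603882/38042743 ≈ 2.0362e+6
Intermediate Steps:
S(r, k) = ½ (S(r, k) = 1/2 = ½)
v(y, t) = (½ + y)*(4 + y) (v(y, t) = (½ + y)*(y + 4) = (½ + y)*(4 + y))
(-2896 + 33334)*((-17087/(-17163) - 17991/(-19949)) + v(6, 48)) = (-2896 + 33334)*((-17087/(-17163) - 17991/(-19949)) + (2 + 6² + (9/2)*6)) = 30438*((-17087*(-1/17163) - 17991*(-1/19949)) + (2 + 36 + 27)) = 30438*((17087/17163 + 17991/19949) + 65) = 30438*(649648096/342384687 + 65) = 30438*(22904652751/342384687) = 77463535603882/38042743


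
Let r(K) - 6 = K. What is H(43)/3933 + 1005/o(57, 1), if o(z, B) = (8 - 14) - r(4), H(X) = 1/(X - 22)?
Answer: -83005949/1321488 ≈ -62.813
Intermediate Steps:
r(K) = 6 + K
H(X) = 1/(-22 + X)
o(z, B) = -16 (o(z, B) = (8 - 14) - (6 + 4) = -6 - 1*10 = -6 - 10 = -16)
H(43)/3933 + 1005/o(57, 1) = 1/((-22 + 43)*3933) + 1005/(-16) = (1/3933)/21 + 1005*(-1/16) = (1/21)*(1/3933) - 1005/16 = 1/82593 - 1005/16 = -83005949/1321488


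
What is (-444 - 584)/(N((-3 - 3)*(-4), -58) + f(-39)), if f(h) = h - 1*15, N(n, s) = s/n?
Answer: 12336/677 ≈ 18.222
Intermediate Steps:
f(h) = -15 + h (f(h) = h - 15 = -15 + h)
(-444 - 584)/(N((-3 - 3)*(-4), -58) + f(-39)) = (-444 - 584)/(-58*(-1/(4*(-3 - 3))) + (-15 - 39)) = -1028/(-58/((-6*(-4))) - 54) = -1028/(-58/24 - 54) = -1028/(-58*1/24 - 54) = -1028/(-29/12 - 54) = -1028/(-677/12) = -1028*(-12/677) = 12336/677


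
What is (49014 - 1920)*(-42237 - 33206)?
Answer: -3552912642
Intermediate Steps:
(49014 - 1920)*(-42237 - 33206) = 47094*(-75443) = -3552912642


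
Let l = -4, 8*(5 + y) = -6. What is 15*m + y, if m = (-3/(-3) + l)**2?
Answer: 517/4 ≈ 129.25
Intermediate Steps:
y = -23/4 (y = -5 + (1/8)*(-6) = -5 - 3/4 = -23/4 ≈ -5.7500)
m = 9 (m = (-3/(-3) - 4)**2 = (-3*(-1/3) - 4)**2 = (1 - 4)**2 = (-3)**2 = 9)
15*m + y = 15*9 - 23/4 = 135 - 23/4 = 517/4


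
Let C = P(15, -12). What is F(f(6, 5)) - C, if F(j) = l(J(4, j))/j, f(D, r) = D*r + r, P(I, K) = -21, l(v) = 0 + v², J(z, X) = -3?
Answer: 744/35 ≈ 21.257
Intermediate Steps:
l(v) = v²
f(D, r) = r + D*r
C = -21
F(j) = 9/j (F(j) = (-3)²/j = 9/j)
F(f(6, 5)) - C = 9/((5*(1 + 6))) - 1*(-21) = 9/((5*7)) + 21 = 9/35 + 21 = 744/35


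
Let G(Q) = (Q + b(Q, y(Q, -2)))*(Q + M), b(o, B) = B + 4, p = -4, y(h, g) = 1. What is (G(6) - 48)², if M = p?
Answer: 676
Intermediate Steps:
b(o, B) = 4 + B
M = -4
G(Q) = (-4 + Q)*(5 + Q) (G(Q) = (Q + (4 + 1))*(Q - 4) = (Q + 5)*(-4 + Q) = (5 + Q)*(-4 + Q) = (-4 + Q)*(5 + Q))
(G(6) - 48)² = ((-20 + 6 + 6²) - 48)² = ((-20 + 6 + 36) - 48)² = (22 - 48)² = (-26)² = 676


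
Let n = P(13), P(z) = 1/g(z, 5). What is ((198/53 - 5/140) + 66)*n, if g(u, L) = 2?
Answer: 103435/2968 ≈ 34.850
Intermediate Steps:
P(z) = ½ (P(z) = 1/2 = ½)
n = ½ ≈ 0.50000
((198/53 - 5/140) + 66)*n = ((198/53 - 5/140) + 66)*(½) = ((198*(1/53) - 5*1/140) + 66)*(½) = ((198/53 - 1/28) + 66)*(½) = (5491/1484 + 66)*(½) = (103435/1484)*(½) = 103435/2968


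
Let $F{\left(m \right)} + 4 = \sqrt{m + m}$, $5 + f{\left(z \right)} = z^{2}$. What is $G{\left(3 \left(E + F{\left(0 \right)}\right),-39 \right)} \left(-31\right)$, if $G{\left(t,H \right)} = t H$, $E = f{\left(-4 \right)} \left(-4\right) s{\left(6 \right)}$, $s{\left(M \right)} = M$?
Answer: $-972036$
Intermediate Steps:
$f{\left(z \right)} = -5 + z^{2}$
$E = -264$ ($E = \left(-5 + \left(-4\right)^{2}\right) \left(-4\right) 6 = \left(-5 + 16\right) \left(-4\right) 6 = 11 \left(-4\right) 6 = \left(-44\right) 6 = -264$)
$F{\left(m \right)} = -4 + \sqrt{2} \sqrt{m}$ ($F{\left(m \right)} = -4 + \sqrt{m + m} = -4 + \sqrt{2 m} = -4 + \sqrt{2} \sqrt{m}$)
$G{\left(t,H \right)} = H t$
$G{\left(3 \left(E + F{\left(0 \right)}\right),-39 \right)} \left(-31\right) = - 39 \cdot 3 \left(-264 - \left(4 - \sqrt{2} \sqrt{0}\right)\right) \left(-31\right) = - 39 \cdot 3 \left(-264 - \left(4 - \sqrt{2} \cdot 0\right)\right) \left(-31\right) = - 39 \cdot 3 \left(-264 + \left(-4 + 0\right)\right) \left(-31\right) = - 39 \cdot 3 \left(-264 - 4\right) \left(-31\right) = - 39 \cdot 3 \left(-268\right) \left(-31\right) = \left(-39\right) \left(-804\right) \left(-31\right) = 31356 \left(-31\right) = -972036$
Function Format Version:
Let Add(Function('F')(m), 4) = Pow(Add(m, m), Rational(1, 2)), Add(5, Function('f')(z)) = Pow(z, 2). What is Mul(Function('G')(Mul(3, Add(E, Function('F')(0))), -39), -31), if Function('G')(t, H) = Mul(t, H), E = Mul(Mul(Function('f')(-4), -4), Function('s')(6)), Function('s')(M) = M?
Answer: -972036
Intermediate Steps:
Function('f')(z) = Add(-5, Pow(z, 2))
E = -264 (E = Mul(Mul(Add(-5, Pow(-4, 2)), -4), 6) = Mul(Mul(Add(-5, 16), -4), 6) = Mul(Mul(11, -4), 6) = Mul(-44, 6) = -264)
Function('F')(m) = Add(-4, Mul(Pow(2, Rational(1, 2)), Pow(m, Rational(1, 2)))) (Function('F')(m) = Add(-4, Pow(Add(m, m), Rational(1, 2))) = Add(-4, Pow(Mul(2, m), Rational(1, 2))) = Add(-4, Mul(Pow(2, Rational(1, 2)), Pow(m, Rational(1, 2)))))
Function('G')(t, H) = Mul(H, t)
Mul(Function('G')(Mul(3, Add(E, Function('F')(0))), -39), -31) = Mul(Mul(-39, Mul(3, Add(-264, Add(-4, Mul(Pow(2, Rational(1, 2)), Pow(0, Rational(1, 2))))))), -31) = Mul(Mul(-39, Mul(3, Add(-264, Add(-4, Mul(Pow(2, Rational(1, 2)), 0))))), -31) = Mul(Mul(-39, Mul(3, Add(-264, Add(-4, 0)))), -31) = Mul(Mul(-39, Mul(3, Add(-264, -4))), -31) = Mul(Mul(-39, Mul(3, -268)), -31) = Mul(Mul(-39, -804), -31) = Mul(31356, -31) = -972036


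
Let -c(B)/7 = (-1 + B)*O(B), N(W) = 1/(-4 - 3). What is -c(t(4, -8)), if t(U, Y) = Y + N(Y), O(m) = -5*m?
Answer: -18240/7 ≈ -2605.7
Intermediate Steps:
N(W) = -⅐ (N(W) = 1/(-7) = -⅐)
t(U, Y) = -⅐ + Y (t(U, Y) = Y - ⅐ = -⅐ + Y)
c(B) = 35*B*(-1 + B) (c(B) = -7*(-1 + B)*(-5*B) = -(-35)*B*(-1 + B) = 35*B*(-1 + B))
-c(t(4, -8)) = -35*(-⅐ - 8)*(-1 + (-⅐ - 8)) = -35*(-57)*(-1 - 57/7)/7 = -35*(-57)*(-64)/(7*7) = -1*18240/7 = -18240/7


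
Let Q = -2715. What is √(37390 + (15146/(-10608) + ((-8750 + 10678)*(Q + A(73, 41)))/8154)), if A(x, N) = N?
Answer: √53048772668595210/1201356 ≈ 191.72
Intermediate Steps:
√(37390 + (15146/(-10608) + ((-8750 + 10678)*(Q + A(73, 41)))/8154)) = √(37390 + (15146/(-10608) + ((-8750 + 10678)*(-2715 + 41))/8154)) = √(37390 + (15146*(-1/10608) + (1928*(-2674))*(1/8154))) = √(37390 + (-7573/5304 - 5155472*1/8154)) = √(37390 + (-7573/5304 - 2577736/4077)) = √(37390 - 4567728955/7208136) = √(264944476085/7208136) = √53048772668595210/1201356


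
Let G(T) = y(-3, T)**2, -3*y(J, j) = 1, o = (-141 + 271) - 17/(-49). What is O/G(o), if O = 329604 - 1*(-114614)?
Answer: 3997962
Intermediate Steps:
o = 6387/49 (o = 130 - 17*(-1/49) = 130 + 17/49 = 6387/49 ≈ 130.35)
y(J, j) = -1/3 (y(J, j) = -1/3*1 = -1/3)
O = 444218 (O = 329604 + 114614 = 444218)
G(T) = 1/9 (G(T) = (-1/3)**2 = 1/9)
O/G(o) = 444218/(1/9) = 444218*9 = 3997962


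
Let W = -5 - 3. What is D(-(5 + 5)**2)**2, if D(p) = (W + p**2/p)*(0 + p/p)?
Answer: 11664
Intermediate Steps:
W = -8
D(p) = -8 + p (D(p) = (-8 + p**2/p)*(0 + p/p) = (-8 + p)*(0 + 1) = (-8 + p)*1 = -8 + p)
D(-(5 + 5)**2)**2 = (-8 - (5 + 5)**2)**2 = (-8 - 1*10**2)**2 = (-8 - 1*100)**2 = (-8 - 100)**2 = (-108)**2 = 11664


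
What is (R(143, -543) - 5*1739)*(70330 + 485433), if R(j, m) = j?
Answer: -4752885176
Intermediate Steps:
(R(143, -543) - 5*1739)*(70330 + 485433) = (143 - 5*1739)*(70330 + 485433) = (143 - 8695)*555763 = -8552*555763 = -4752885176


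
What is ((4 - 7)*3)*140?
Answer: -1260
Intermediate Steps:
((4 - 7)*3)*140 = -3*3*140 = -9*140 = -1260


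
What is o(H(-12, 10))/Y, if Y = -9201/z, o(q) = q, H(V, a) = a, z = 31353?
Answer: -104510/3067 ≈ -34.076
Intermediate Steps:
Y = -3067/10451 (Y = -9201/31353 = -9201*1/31353 = -3067/10451 ≈ -0.29346)
o(H(-12, 10))/Y = 10/(-3067/10451) = 10*(-10451/3067) = -104510/3067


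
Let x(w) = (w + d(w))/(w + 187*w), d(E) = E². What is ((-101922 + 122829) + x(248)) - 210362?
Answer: -35617291/188 ≈ -1.8945e+5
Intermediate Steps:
x(w) = (w + w²)/(188*w) (x(w) = (w + w²)/(w + 187*w) = (w + w²)/((188*w)) = (w + w²)*(1/(188*w)) = (w + w²)/(188*w))
((-101922 + 122829) + x(248)) - 210362 = ((-101922 + 122829) + (1/188 + (1/188)*248)) - 210362 = (20907 + (1/188 + 62/47)) - 210362 = (20907 + 249/188) - 210362 = 3930765/188 - 210362 = -35617291/188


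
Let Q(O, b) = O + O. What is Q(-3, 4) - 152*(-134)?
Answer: 20362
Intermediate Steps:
Q(O, b) = 2*O
Q(-3, 4) - 152*(-134) = 2*(-3) - 152*(-134) = -6 + 20368 = 20362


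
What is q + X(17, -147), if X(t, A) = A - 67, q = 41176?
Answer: 40962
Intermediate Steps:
X(t, A) = -67 + A
q + X(17, -147) = 41176 + (-67 - 147) = 41176 - 214 = 40962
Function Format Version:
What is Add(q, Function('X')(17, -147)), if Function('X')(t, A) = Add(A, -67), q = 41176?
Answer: 40962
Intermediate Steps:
Function('X')(t, A) = Add(-67, A)
Add(q, Function('X')(17, -147)) = Add(41176, Add(-67, -147)) = Add(41176, -214) = 40962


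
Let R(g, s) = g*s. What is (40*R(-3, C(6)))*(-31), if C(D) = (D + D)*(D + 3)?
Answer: 401760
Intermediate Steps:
C(D) = 2*D*(3 + D) (C(D) = (2*D)*(3 + D) = 2*D*(3 + D))
(40*R(-3, C(6)))*(-31) = (40*(-6*6*(3 + 6)))*(-31) = (40*(-6*6*9))*(-31) = (40*(-3*108))*(-31) = (40*(-324))*(-31) = -12960*(-31) = 401760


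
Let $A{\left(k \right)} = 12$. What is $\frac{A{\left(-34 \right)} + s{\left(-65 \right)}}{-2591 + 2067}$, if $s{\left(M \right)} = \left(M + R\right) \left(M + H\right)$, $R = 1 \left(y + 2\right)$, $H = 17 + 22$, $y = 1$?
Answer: $- \frac{406}{131} \approx -3.0992$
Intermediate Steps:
$H = 39$
$R = 3$ ($R = 1 \left(1 + 2\right) = 1 \cdot 3 = 3$)
$s{\left(M \right)} = \left(3 + M\right) \left(39 + M\right)$ ($s{\left(M \right)} = \left(M + 3\right) \left(M + 39\right) = \left(3 + M\right) \left(39 + M\right)$)
$\frac{A{\left(-34 \right)} + s{\left(-65 \right)}}{-2591 + 2067} = \frac{12 + \left(117 + \left(-65\right)^{2} + 42 \left(-65\right)\right)}{-2591 + 2067} = \frac{12 + \left(117 + 4225 - 2730\right)}{-524} = \left(12 + 1612\right) \left(- \frac{1}{524}\right) = 1624 \left(- \frac{1}{524}\right) = - \frac{406}{131}$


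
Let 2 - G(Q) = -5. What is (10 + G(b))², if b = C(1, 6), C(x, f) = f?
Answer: 289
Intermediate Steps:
b = 6
G(Q) = 7 (G(Q) = 2 - 1*(-5) = 2 + 5 = 7)
(10 + G(b))² = (10 + 7)² = 17² = 289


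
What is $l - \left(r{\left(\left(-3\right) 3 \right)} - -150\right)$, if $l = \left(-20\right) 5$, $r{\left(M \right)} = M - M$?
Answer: $-250$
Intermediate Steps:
$r{\left(M \right)} = 0$
$l = -100$
$l - \left(r{\left(\left(-3\right) 3 \right)} - -150\right) = -100 - \left(0 - -150\right) = -100 - \left(0 + 150\right) = -100 - 150 = -250$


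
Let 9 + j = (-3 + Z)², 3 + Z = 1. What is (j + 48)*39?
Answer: 2496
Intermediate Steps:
Z = -2 (Z = -3 + 1 = -2)
j = 16 (j = -9 + (-3 - 2)² = -9 + (-5)² = -9 + 25 = 16)
(j + 48)*39 = (16 + 48)*39 = 64*39 = 2496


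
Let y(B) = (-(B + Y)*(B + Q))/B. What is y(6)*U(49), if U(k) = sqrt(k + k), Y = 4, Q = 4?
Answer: -350*sqrt(2)/3 ≈ -164.99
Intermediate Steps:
U(k) = sqrt(2)*sqrt(k) (U(k) = sqrt(2*k) = sqrt(2)*sqrt(k))
y(B) = -(4 + B)**2/B (y(B) = (-(B + 4)*(B + 4))/B = (-(4 + B)*(4 + B))/B = (-(4 + B)**2)/B = -(4 + B)**2/B)
y(6)*U(49) = (-8 - 1*6 - 16/6)*(sqrt(2)*sqrt(49)) = (-8 - 6 - 16*1/6)*(sqrt(2)*7) = (-8 - 6 - 8/3)*(7*sqrt(2)) = -350*sqrt(2)/3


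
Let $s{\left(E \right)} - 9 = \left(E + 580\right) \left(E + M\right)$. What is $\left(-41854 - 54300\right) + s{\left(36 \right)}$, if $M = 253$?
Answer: $81879$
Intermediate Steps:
$s{\left(E \right)} = 9 + \left(253 + E\right) \left(580 + E\right)$ ($s{\left(E \right)} = 9 + \left(E + 580\right) \left(E + 253\right) = 9 + \left(580 + E\right) \left(253 + E\right) = 9 + \left(253 + E\right) \left(580 + E\right)$)
$\left(-41854 - 54300\right) + s{\left(36 \right)} = \left(-41854 - 54300\right) + \left(146749 + 36^{2} + 833 \cdot 36\right) = -96154 + \left(146749 + 1296 + 29988\right) = -96154 + 178033 = 81879$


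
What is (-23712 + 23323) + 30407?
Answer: 30018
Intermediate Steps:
(-23712 + 23323) + 30407 = -389 + 30407 = 30018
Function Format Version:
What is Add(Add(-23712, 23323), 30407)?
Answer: 30018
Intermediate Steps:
Add(Add(-23712, 23323), 30407) = Add(-389, 30407) = 30018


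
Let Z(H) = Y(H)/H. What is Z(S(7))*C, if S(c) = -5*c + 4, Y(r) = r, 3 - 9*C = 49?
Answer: -46/9 ≈ -5.1111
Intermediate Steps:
C = -46/9 (C = ⅓ - ⅑*49 = ⅓ - 49/9 = -46/9 ≈ -5.1111)
S(c) = 4 - 5*c
Z(H) = 1 (Z(H) = H/H = 1)
Z(S(7))*C = 1*(-46/9) = -46/9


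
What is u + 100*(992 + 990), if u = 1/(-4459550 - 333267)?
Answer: 949936329399/4792817 ≈ 1.9820e+5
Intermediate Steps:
u = -1/4792817 (u = 1/(-4792817) = -1/4792817 ≈ -2.0865e-7)
u + 100*(992 + 990) = -1/4792817 + 100*(992 + 990) = -1/4792817 + 100*1982 = -1/4792817 + 198200 = 949936329399/4792817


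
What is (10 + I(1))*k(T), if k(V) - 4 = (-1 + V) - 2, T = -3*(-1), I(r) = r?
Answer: 44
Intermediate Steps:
T = 3
k(V) = 1 + V (k(V) = 4 + ((-1 + V) - 2) = 4 + (-3 + V) = 1 + V)
(10 + I(1))*k(T) = (10 + 1)*(1 + 3) = 11*4 = 44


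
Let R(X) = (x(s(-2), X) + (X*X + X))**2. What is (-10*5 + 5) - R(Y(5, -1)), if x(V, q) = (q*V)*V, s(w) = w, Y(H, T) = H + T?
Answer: -1341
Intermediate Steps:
x(V, q) = q*V**2 (x(V, q) = (V*q)*V = q*V**2)
R(X) = (X**2 + 5*X)**2 (R(X) = (X*(-2)**2 + (X*X + X))**2 = (X*4 + (X**2 + X))**2 = (4*X + (X + X**2))**2 = (X**2 + 5*X)**2)
(-10*5 + 5) - R(Y(5, -1)) = (-10*5 + 5) - (5 - 1)**2*(5 + (5 - 1))**2 = (-50 + 5) - 4**2*(5 + 4)**2 = -45 - 16*9**2 = -45 - 16*81 = -45 - 1*1296 = -45 - 1296 = -1341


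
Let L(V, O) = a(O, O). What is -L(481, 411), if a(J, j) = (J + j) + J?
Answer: -1233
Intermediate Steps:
a(J, j) = j + 2*J
L(V, O) = 3*O (L(V, O) = O + 2*O = 3*O)
-L(481, 411) = -3*411 = -1*1233 = -1233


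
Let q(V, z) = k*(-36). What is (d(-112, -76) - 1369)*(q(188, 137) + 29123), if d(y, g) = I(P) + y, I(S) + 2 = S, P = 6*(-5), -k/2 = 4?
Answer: -44498843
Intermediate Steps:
k = -8 (k = -2*4 = -8)
P = -30
I(S) = -2 + S
d(y, g) = -32 + y (d(y, g) = (-2 - 30) + y = -32 + y)
q(V, z) = 288 (q(V, z) = -8*(-36) = 288)
(d(-112, -76) - 1369)*(q(188, 137) + 29123) = ((-32 - 112) - 1369)*(288 + 29123) = (-144 - 1369)*29411 = -1513*29411 = -44498843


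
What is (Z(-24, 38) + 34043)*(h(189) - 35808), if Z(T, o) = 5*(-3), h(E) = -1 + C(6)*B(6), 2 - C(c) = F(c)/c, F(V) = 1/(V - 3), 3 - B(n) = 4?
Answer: -10967173358/9 ≈ -1.2186e+9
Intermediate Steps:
B(n) = -1 (B(n) = 3 - 1*4 = 3 - 4 = -1)
F(V) = 1/(-3 + V)
C(c) = 2 - 1/(c*(-3 + c)) (C(c) = 2 - 1/((-3 + c)*c) = 2 - 1/(c*(-3 + c)))
h(E) = -53/18 (h(E) = -1 + (2 - 1/(6*(-3 + 6)))*(-1) = -1 + (2 - 1*1/6/3)*(-1) = -1 + (2 - 1*1/6*1/3)*(-1) = -1 + (2 - 1/18)*(-1) = -1 + (35/18)*(-1) = -1 - 35/18 = -53/18)
Z(T, o) = -15
(Z(-24, 38) + 34043)*(h(189) - 35808) = (-15 + 34043)*(-53/18 - 35808) = 34028*(-644597/18) = -10967173358/9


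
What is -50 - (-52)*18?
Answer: 886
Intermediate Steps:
-50 - (-52)*18 = -50 - 26*(-36) = -50 + 936 = 886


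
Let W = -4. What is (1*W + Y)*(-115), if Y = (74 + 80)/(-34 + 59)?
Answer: -1242/5 ≈ -248.40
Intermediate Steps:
Y = 154/25 ≈ 6.1600
(1*W + Y)*(-115) = (1*(-4) + 154/25)*(-115) = (-4 + 154/25)*(-115) = (54/25)*(-115) = -1242/5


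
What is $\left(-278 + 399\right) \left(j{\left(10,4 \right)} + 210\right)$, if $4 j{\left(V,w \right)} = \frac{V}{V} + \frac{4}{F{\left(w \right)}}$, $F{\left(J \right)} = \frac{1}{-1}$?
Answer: $\frac{101277}{4} \approx 25319.0$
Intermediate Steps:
$F{\left(J \right)} = -1$
$j{\left(V,w \right)} = - \frac{3}{4}$ ($j{\left(V,w \right)} = \frac{\frac{V}{V} + \frac{4}{-1}}{4} = \frac{1 + 4 \left(-1\right)}{4} = \frac{1 - 4}{4} = \frac{1}{4} \left(-3\right) = - \frac{3}{4}$)
$\left(-278 + 399\right) \left(j{\left(10,4 \right)} + 210\right) = \left(-278 + 399\right) \left(- \frac{3}{4} + 210\right) = 121 \cdot \frac{837}{4} = \frac{101277}{4}$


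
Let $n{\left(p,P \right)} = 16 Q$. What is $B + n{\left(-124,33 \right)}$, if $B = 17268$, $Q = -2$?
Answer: $17236$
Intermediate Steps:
$n{\left(p,P \right)} = -32$ ($n{\left(p,P \right)} = 16 \left(-2\right) = -32$)
$B + n{\left(-124,33 \right)} = 17268 - 32 = 17236$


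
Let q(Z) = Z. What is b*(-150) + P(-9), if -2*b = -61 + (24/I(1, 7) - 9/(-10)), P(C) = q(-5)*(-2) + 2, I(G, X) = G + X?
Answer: -8541/2 ≈ -4270.5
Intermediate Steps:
P(C) = 12 (P(C) = -5*(-2) + 2 = 10 + 2 = 12)
b = 571/20 (b = -(-61 + (24/(1 + 7) - 9/(-10)))/2 = -(-61 + (24/8 - 9*(-1/10)))/2 = -(-61 + (24*(1/8) + 9/10))/2 = -(-61 + (3 + 9/10))/2 = -(-61 + 39/10)/2 = -1/2*(-571/10) = 571/20 ≈ 28.550)
b*(-150) + P(-9) = (571/20)*(-150) + 12 = -8565/2 + 12 = -8541/2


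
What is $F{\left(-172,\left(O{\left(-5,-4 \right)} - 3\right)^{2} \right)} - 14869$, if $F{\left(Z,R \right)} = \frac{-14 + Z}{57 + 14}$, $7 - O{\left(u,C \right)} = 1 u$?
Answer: $- \frac{1055885}{71} \approx -14872.0$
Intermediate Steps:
$O{\left(u,C \right)} = 7 - u$ ($O{\left(u,C \right)} = 7 - 1 u = 7 - u$)
$F{\left(Z,R \right)} = - \frac{14}{71} + \frac{Z}{71}$ ($F{\left(Z,R \right)} = \frac{-14 + Z}{71} = \left(-14 + Z\right) \frac{1}{71} = - \frac{14}{71} + \frac{Z}{71}$)
$F{\left(-172,\left(O{\left(-5,-4 \right)} - 3\right)^{2} \right)} - 14869 = \left(- \frac{14}{71} + \frac{1}{71} \left(-172\right)\right) - 14869 = \left(- \frac{14}{71} - \frac{172}{71}\right) - 14869 = - \frac{186}{71} - 14869 = - \frac{1055885}{71}$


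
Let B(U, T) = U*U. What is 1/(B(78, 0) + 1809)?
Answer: 1/7893 ≈ 0.00012669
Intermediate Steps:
B(U, T) = U²
1/(B(78, 0) + 1809) = 1/(78² + 1809) = 1/(6084 + 1809) = 1/7893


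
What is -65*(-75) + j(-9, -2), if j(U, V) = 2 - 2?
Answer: 4875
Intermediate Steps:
j(U, V) = 0
-65*(-75) + j(-9, -2) = -65*(-75) + 0 = 4875 + 0 = 4875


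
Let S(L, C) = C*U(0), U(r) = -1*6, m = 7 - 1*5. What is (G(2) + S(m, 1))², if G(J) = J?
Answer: 16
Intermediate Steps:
m = 2 (m = 7 - 5 = 2)
U(r) = -6
S(L, C) = -6*C (S(L, C) = C*(-6) = -6*C)
(G(2) + S(m, 1))² = (2 - 6*1)² = (2 - 6)² = (-4)² = 16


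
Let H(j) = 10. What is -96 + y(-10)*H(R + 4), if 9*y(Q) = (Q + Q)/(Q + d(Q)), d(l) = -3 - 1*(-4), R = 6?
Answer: -7576/81 ≈ -93.531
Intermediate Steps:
d(l) = 1 (d(l) = -3 + 4 = 1)
y(Q) = 2*Q/(9*(1 + Q)) (y(Q) = ((Q + Q)/(Q + 1))/9 = ((2*Q)/(1 + Q))/9 = (2*Q/(1 + Q))/9 = 2*Q/(9*(1 + Q)))
-96 + y(-10)*H(R + 4) = -96 + ((2/9)*(-10)/(1 - 10))*10 = -96 + ((2/9)*(-10)/(-9))*10 = -96 + ((2/9)*(-10)*(-⅑))*10 = -96 + (20/81)*10 = -96 + 200/81 = -7576/81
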